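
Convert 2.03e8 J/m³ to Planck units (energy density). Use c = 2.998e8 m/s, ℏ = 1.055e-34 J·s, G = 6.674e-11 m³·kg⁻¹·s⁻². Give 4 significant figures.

Planck energy density: u_P = c⁷/(ℏG²) = 4.632e113 J/m³.
2.03e8 / 4.632e113 = 4.382e-106

4.382e-106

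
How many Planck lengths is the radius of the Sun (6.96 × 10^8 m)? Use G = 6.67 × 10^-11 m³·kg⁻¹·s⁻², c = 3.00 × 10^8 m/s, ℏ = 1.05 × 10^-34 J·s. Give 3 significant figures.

Planck length: ℓ_P = √(ℏG/c³) = 1.61 × 10^-35 m.
6.96 × 10^8 / 1.61 × 10^-35 = 4.32 × 10^43

4.32 × 10^43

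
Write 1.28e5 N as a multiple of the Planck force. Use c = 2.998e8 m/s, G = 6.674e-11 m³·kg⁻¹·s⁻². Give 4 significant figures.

1.057e-39

Planck force: F_P = c⁴/G = 1.210e44 N.
1.28e5 / 1.210e44 = 1.057e-39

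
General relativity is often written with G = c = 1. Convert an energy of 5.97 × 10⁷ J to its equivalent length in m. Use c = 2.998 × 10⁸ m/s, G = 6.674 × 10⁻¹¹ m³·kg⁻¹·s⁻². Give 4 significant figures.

Energy → length via G/c⁴.
5.97 × 10⁷ J × (G/c⁴) = 4.932 × 10⁻³⁷ m

4.932 × 10⁻³⁷ m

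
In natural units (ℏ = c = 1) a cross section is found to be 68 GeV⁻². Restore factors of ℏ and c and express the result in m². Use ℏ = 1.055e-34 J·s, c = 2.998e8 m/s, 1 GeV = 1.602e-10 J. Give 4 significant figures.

Area is [L]² = [E]⁻²·(ℏc)²; restore (ℏc)².
1 GeV⁻² → (ℏc)² × (1 GeV in J)⁻² = 3.898e-32 m².
Result: 68 × 3.898e-32 = 2.651e-30 m².

2.651e-30 m²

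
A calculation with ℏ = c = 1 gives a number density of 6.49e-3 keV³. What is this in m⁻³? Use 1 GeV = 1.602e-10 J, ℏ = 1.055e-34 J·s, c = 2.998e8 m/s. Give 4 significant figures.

Number density is [L]⁻³ = [E]³/(ℏc)³.
1 GeV³ → 1/(ℏc)³ × (1 GeV in J)³ = 1.299e47 m⁻³.
Convert the energy scale: 6.49e-3 keV³ = 6.49e-21 GeV³.
Result: 6.49e-21 × 1.299e47 = 8.433e26 m⁻³.

8.433e26 m⁻³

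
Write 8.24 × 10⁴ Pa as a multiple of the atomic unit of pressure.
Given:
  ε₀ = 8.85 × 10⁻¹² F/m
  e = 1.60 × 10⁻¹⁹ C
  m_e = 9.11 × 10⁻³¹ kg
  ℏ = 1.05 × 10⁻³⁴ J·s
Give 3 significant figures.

2.73 × 10⁻⁹

atomic unit of pressure: P_au = E_h/a₀³ = m_e⁴e¹⁰/((4πε₀)⁵ℏ⁸) = 3.01 × 10¹³ Pa.
8.24 × 10⁴ / 3.01 × 10¹³ = 2.73 × 10⁻⁹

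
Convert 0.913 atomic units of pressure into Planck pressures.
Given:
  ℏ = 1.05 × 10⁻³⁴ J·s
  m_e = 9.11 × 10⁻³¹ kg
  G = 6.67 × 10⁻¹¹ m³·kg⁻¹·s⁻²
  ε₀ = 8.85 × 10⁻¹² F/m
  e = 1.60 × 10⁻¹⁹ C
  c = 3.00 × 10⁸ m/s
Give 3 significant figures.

5.88 × 10⁻¹⁰¹

atomic unit of pressure: P_au = E_h/a₀³ = m_e⁴e¹⁰/((4πε₀)⁵ℏ⁸) = 3.01 × 10¹³ Pa
Planck pressure: p_P = c⁷/(ℏG²) = 4.68 × 10¹¹³ Pa
0.913 × 3.01 × 10¹³ / 4.68 × 10¹¹³ = 5.88 × 10⁻¹⁰¹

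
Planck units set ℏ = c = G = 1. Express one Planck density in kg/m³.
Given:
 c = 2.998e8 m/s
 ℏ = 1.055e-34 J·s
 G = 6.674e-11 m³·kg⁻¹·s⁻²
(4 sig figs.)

5.154e96 kg/m³

The unique combination of the constants set to 1 with dimensions of density is ρ_P = c⁵/(ℏG²).
  = 2.422e42 / 4.699e-55
  = 5.154e96 kg/m³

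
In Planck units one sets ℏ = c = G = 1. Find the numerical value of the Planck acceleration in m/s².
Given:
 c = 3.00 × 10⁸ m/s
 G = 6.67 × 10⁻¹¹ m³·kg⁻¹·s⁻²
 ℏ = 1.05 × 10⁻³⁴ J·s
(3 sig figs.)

a_P = √(c⁷/(ℏG))
  = √(3.12 × 10¹⁰³)
  = 5.59 × 10⁵¹ m/s²

5.59 × 10⁵¹ m/s²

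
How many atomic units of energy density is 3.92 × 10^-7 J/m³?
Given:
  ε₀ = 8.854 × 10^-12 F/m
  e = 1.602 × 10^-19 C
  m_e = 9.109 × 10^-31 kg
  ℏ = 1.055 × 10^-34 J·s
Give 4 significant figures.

atomic unit of energy density: u_au = E_h/a₀³ = m_e⁴e¹⁰/((4πε₀)⁵ℏ⁸) = 2.929 × 10^13 J/m³.
3.92 × 10^-7 / 2.929 × 10^13 = 1.338 × 10^-20

1.338 × 10^-20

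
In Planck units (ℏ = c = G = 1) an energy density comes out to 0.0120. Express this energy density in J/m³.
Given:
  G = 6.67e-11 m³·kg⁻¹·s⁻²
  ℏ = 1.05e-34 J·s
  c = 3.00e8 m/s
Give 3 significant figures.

5.62e111 J/m³

One Planck energy density: u_P = c⁷/(ℏG²) = 4.68e113 J/m³.
0.0120 × 4.68e113 J/m³ = 5.62e111 J/m³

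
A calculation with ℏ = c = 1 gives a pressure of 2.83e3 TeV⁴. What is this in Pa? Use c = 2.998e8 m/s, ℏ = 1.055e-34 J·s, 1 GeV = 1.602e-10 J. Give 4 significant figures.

Pressure is [E]/[L]³ = [E]⁴/(ℏc)³.
1 GeV⁴ → 1/(ℏc)³ × (1 GeV in J)⁴ = 2.082e37 Pa.
Convert the energy scale: 2.83e3 TeV⁴ = 2.83e15 GeV⁴.
Result: 2.83e15 × 2.082e37 = 5.891e52 Pa.

5.891e52 Pa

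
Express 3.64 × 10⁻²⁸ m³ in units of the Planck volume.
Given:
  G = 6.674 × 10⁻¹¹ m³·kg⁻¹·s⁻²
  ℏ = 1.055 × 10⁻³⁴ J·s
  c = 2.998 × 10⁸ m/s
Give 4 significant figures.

Planck volume: V_P = (ℏG/c³)^(3/2) = 4.224 × 10⁻¹⁰⁵ m³.
3.64 × 10⁻²⁸ / 4.224 × 10⁻¹⁰⁵ = 8.618 × 10⁷⁶

8.618 × 10⁷⁶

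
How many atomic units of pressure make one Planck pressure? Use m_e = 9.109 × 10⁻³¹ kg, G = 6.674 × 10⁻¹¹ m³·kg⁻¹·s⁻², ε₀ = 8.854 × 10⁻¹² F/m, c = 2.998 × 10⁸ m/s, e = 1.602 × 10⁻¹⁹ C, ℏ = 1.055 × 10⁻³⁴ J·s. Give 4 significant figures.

1.581 × 10¹⁰⁰

Planck pressure: p_P = c⁷/(ℏG²) = 4.632 × 10¹¹³ Pa
atomic unit of pressure: P_au = E_h/a₀³ = m_e⁴e¹⁰/((4πε₀)⁵ℏ⁸) = 2.929 × 10¹³ Pa
ratio = 4.632 × 10¹¹³ / 2.929 × 10¹³ = 1.581 × 10¹⁰⁰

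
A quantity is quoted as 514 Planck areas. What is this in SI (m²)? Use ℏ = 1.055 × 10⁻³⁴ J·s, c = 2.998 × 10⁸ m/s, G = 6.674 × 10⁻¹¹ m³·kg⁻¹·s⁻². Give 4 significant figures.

1.343 × 10⁻⁶⁷ m²

One Planck area: A_P = ℏG/c³ = 2.613 × 10⁻⁷⁰ m².
514 × 2.613 × 10⁻⁷⁰ m² = 1.343 × 10⁻⁶⁷ m²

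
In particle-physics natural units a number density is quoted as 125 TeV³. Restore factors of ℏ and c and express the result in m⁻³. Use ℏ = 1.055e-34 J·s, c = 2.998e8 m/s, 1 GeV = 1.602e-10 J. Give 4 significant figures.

1.624e58 m⁻³

Number density is [L]⁻³ = [E]³/(ℏc)³.
1 GeV³ → 1/(ℏc)³ × (1 GeV in J)³ = 1.299e47 m⁻³.
Convert the energy scale: 125 TeV³ = 1.25e11 GeV³.
Result: 1.25e11 × 1.299e47 = 1.624e58 m⁻³.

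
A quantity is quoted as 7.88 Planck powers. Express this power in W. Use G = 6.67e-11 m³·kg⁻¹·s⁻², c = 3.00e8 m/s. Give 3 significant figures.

2.87e53 W

One Planck power: P_P = c⁵/G = 3.64e52 W.
7.88 × 3.64e52 W = 2.87e53 W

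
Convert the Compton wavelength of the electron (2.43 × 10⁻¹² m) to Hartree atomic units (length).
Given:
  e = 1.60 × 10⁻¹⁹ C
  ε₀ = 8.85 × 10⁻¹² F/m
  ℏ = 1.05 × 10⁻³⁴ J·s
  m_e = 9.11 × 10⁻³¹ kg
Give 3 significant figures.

0.0462

Bohr radius: a₀ = 4πε₀ℏ²/(m_e e²) = 5.26 × 10⁻¹¹ m.
2.43 × 10⁻¹² / 5.26 × 10⁻¹¹ = 0.0462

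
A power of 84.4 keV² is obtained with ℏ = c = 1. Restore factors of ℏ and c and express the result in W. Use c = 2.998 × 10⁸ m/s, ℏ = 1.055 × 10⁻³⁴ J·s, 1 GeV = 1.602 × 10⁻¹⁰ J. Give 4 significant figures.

Power is [E]/[T] = [E]²/ℏ.
1 GeV² → 1/ℏ × (1 GeV in J)² = 2.433 × 10¹⁴ W.
Convert the energy scale: 84.4 keV² = 8.44 × 10⁻¹¹ GeV².
Result: 8.44 × 10⁻¹¹ × 2.433 × 10¹⁴ = 2.053 × 10⁴ W.

2.053 × 10⁴ W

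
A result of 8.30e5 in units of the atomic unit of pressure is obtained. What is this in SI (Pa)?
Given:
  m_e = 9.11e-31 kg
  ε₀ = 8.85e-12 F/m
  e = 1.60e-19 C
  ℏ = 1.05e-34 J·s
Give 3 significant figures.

2.50e19 Pa

One atomic unit of pressure: P_au = E_h/a₀³ = m_e⁴e¹⁰/((4πε₀)⁵ℏ⁸) = 3.01e13 Pa.
8.30e5 × 3.01e13 Pa = 2.50e19 Pa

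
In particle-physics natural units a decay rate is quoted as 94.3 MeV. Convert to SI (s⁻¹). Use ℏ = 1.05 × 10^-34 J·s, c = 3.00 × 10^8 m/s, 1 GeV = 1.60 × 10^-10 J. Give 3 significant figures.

A rate is [E]/ℏ; divide by ℏ.
1 GeV → 1/ℏ × (1 GeV in J) = 1.52 × 10^24 s⁻¹.
Convert the energy scale: 94.3 MeV = 0.0943 GeV.
Result: 0.0943 × 1.52 × 10^24 = 1.44 × 10^23 s⁻¹.

1.44 × 10^23 s⁻¹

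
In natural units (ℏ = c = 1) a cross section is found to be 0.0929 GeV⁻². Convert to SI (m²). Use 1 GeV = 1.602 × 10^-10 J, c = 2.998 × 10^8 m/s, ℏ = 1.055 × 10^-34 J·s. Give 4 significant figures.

3.621 × 10^-33 m²

Area is [L]² = [E]⁻²·(ℏc)²; restore (ℏc)².
1 GeV⁻² → (ℏc)² × (1 GeV in J)⁻² = 3.898 × 10^-32 m².
Result: 0.0929 × 3.898 × 10^-32 = 3.621 × 10^-33 m².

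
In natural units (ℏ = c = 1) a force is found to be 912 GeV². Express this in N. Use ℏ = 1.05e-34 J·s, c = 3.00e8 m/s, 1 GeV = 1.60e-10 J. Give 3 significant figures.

Force is [E]/[L] = [E]²/(ℏc); restore (ℏc)⁻¹.
1 GeV² → 1/(ℏc) × (1 GeV in J)² = 8.13e5 N.
Result: 912 × 8.13e5 = 7.41e8 N.

7.41e8 N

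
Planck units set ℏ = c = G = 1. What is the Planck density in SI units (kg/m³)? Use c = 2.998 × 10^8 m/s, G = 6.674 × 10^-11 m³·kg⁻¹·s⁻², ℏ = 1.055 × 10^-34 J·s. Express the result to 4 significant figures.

From ℏ = c = G = 1 the density scale is ρ_P = c⁵/(ℏG²).
  = 2.422 × 10^42 / 4.699 × 10^-55
  = 5.154 × 10^96 kg/m³

5.154 × 10^96 kg/m³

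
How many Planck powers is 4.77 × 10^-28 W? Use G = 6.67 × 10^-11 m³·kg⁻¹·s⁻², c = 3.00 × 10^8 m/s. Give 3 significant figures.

1.31 × 10^-80

Planck power: P_P = c⁵/G = 3.64 × 10^52 W.
4.77 × 10^-28 / 3.64 × 10^52 = 1.31 × 10^-80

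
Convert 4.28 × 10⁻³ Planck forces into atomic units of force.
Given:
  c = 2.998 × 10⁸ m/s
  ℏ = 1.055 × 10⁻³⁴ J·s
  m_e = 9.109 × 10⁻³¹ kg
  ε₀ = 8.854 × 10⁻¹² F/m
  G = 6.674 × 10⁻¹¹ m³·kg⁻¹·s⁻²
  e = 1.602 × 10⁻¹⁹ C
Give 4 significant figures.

Planck force: F_P = c⁴/G = 1.210 × 10⁴⁴ N
atomic unit of force: F_au = E_h/a₀ = m_e²e⁶/((4πε₀)³ℏ⁴) = 8.220 × 10⁻⁸ N
4.28 × 10⁻³ × 1.210 × 10⁴⁴ / 8.220 × 10⁻⁸ = 6.303 × 10⁴⁸

6.303 × 10⁴⁸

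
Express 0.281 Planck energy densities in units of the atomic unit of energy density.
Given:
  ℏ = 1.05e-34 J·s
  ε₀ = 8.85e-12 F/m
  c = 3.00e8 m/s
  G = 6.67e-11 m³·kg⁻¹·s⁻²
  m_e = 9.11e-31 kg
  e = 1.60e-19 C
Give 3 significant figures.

Planck energy density: u_P = c⁷/(ℏG²) = 4.68e113 J/m³
atomic unit of energy density: u_au = E_h/a₀³ = m_e⁴e¹⁰/((4πε₀)⁵ℏ⁸) = 3.01e13 J/m³
0.281 × 4.68e113 / 3.01e13 = 4.37e99

4.37e99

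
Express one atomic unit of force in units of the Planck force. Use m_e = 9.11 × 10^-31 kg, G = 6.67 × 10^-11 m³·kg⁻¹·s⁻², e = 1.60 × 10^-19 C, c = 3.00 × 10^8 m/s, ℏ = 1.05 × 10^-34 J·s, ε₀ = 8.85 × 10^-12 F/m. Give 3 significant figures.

atomic unit of force: F_au = E_h/a₀ = m_e²e⁶/((4πε₀)³ℏ⁴) = 8.33 × 10^-8 N
Planck force: F_P = c⁴/G = 1.21 × 10^44 N
ratio = 8.33 × 10^-8 / 1.21 × 10^44 = 6.86 × 10^-52

6.86 × 10^-52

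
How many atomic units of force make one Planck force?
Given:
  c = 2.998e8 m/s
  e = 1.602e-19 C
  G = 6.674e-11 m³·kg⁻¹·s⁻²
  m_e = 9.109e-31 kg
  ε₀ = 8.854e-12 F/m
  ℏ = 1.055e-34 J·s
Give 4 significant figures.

1.473e51

Planck force: F_P = c⁴/G = 1.210e44 N
atomic unit of force: F_au = E_h/a₀ = m_e²e⁶/((4πε₀)³ℏ⁴) = 8.220e-8 N
ratio = 1.210e44 / 8.220e-8 = 1.473e51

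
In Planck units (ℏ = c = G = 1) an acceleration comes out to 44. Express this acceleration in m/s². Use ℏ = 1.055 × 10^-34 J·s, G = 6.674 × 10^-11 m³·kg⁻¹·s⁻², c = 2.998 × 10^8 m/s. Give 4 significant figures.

2.446 × 10^53 m/s²

One Planck acceleration: a_P = √(c⁷/(ℏG)) = 5.560 × 10^51 m/s².
44 × 5.560 × 10^51 m/s² = 2.446 × 10^53 m/s²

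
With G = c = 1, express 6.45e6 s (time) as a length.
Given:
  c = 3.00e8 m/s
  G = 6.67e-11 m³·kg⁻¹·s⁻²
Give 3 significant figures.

Time → length via c.
6.45e6 s × (c) = 1.94e15 m

1.94e15 m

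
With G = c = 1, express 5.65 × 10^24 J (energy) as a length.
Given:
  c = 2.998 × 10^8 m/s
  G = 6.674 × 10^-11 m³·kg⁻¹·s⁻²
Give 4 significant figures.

4.668 × 10^-20 m

Energy → length via G/c⁴.
5.65 × 10^24 J × (G/c⁴) = 4.668 × 10^-20 m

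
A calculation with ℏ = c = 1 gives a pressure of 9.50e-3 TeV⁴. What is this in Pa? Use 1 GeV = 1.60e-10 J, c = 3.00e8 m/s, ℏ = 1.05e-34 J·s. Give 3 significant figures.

1.99e47 Pa

Pressure is [E]/[L]³ = [E]⁴/(ℏc)³.
1 GeV⁴ → 1/(ℏc)³ × (1 GeV in J)⁴ = 2.10e37 Pa.
Convert the energy scale: 9.50e-3 TeV⁴ = 9.50e9 GeV⁴.
Result: 9.50e9 × 2.10e37 = 1.99e47 Pa.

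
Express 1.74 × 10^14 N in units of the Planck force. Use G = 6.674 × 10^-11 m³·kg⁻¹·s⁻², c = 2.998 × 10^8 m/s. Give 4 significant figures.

1.438 × 10^-30

Planck force: F_P = c⁴/G = 1.210 × 10^44 N.
1.74 × 10^14 / 1.210 × 10^44 = 1.438 × 10^-30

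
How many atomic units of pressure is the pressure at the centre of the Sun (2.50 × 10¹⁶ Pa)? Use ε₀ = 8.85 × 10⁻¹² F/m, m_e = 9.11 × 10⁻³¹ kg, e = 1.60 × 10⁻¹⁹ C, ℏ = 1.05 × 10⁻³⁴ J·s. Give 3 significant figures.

830

atomic unit of pressure: P_au = E_h/a₀³ = m_e⁴e¹⁰/((4πε₀)⁵ℏ⁸) = 3.01 × 10¹³ Pa.
2.50 × 10¹⁶ / 3.01 × 10¹³ = 830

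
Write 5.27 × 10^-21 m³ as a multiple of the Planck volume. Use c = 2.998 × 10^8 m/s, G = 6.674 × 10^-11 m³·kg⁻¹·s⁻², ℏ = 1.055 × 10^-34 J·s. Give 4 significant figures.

Planck volume: V_P = (ℏG/c³)^(3/2) = 4.224 × 10^-105 m³.
5.27 × 10^-21 / 4.224 × 10^-105 = 1.248 × 10^84

1.248 × 10^84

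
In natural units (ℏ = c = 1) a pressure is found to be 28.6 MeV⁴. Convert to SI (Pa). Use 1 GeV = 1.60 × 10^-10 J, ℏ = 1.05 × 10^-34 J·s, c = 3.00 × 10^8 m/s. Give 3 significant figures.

6.00 × 10^26 Pa

Pressure is [E]/[L]³ = [E]⁴/(ℏc)³.
1 GeV⁴ → 1/(ℏc)³ × (1 GeV in J)⁴ = 2.10 × 10^37 Pa.
Convert the energy scale: 28.6 MeV⁴ = 2.86 × 10^-11 GeV⁴.
Result: 2.86 × 10^-11 × 2.10 × 10^37 = 6.00 × 10^26 Pa.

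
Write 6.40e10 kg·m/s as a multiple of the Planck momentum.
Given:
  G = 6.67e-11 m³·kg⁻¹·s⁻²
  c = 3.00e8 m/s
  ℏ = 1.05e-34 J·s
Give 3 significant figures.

Planck momentum: p_P = √(ℏc³/G) = 6.52 kg·m/s.
6.40e10 / 6.52 = 9.82e9

9.82e9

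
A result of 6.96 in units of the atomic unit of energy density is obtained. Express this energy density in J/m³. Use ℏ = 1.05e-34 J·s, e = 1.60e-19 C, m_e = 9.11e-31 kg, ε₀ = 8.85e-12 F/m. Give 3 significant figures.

2.10e14 J/m³

One atomic unit of energy density: u_au = E_h/a₀³ = m_e⁴e¹⁰/((4πε₀)⁵ℏ⁸) = 3.01e13 J/m³.
6.96 × 3.01e13 J/m³ = 2.10e14 J/m³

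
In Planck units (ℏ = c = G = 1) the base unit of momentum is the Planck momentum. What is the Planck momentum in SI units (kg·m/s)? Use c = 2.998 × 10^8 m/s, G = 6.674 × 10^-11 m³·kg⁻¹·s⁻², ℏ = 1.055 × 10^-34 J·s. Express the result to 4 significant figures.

p_P = √(ℏc³/G)
  = √(42.60)
  = 6.527 kg·m/s

6.527 kg·m/s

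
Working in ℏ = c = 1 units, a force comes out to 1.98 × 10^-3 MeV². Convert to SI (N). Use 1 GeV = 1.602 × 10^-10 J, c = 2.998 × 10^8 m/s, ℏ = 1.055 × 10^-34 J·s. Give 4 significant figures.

Force is [E]/[L] = [E]²/(ℏc); restore (ℏc)⁻¹.
1 GeV² → 1/(ℏc) × (1 GeV in J)² = 8.114 × 10^5 N.
Convert the energy scale: 1.98 × 10^-3 MeV² = 1.98 × 10^-9 GeV².
Result: 1.98 × 10^-9 × 8.114 × 10^5 = 1.607 × 10^-3 N.

1.607 × 10^-3 N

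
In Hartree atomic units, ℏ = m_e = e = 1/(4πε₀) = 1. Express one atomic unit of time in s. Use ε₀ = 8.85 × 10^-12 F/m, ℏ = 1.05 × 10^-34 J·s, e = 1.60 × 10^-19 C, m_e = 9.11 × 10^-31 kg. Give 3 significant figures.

Dimensional analysis gives τ_au = (4πε₀)²ℏ³/(m_e e⁴).
E_h = 4.38 × 10^-18 J
ℏ/E_h = 2.40 × 10^-17 s

2.40 × 10^-17 s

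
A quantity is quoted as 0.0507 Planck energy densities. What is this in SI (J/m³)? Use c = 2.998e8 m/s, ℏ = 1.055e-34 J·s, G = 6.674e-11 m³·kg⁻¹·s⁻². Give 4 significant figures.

2.349e112 J/m³

One Planck energy density: u_P = c⁷/(ℏG²) = 4.632e113 J/m³.
0.0507 × 4.632e113 J/m³ = 2.349e112 J/m³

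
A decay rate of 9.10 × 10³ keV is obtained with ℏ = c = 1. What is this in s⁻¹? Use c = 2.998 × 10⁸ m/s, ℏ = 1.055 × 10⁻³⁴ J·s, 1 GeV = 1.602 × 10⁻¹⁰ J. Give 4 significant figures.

A rate is [E]/ℏ; divide by ℏ.
1 GeV → 1/ℏ × (1 GeV in J) = 1.518 × 10²⁴ s⁻¹.
Convert the energy scale: 9.10 × 10³ keV = 9.10 × 10⁻³ GeV.
Result: 9.10 × 10⁻³ × 1.518 × 10²⁴ = 1.382 × 10²² s⁻¹.

1.382 × 10²² s⁻¹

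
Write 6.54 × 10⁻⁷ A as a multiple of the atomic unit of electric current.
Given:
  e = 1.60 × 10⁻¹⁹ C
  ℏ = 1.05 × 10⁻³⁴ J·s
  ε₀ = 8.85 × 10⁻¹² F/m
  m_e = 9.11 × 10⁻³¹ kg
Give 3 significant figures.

9.80 × 10⁻⁵

atomic unit of electric current: I_au = e E_h/ℏ = m_e e⁵/((4πε₀)²ℏ³) = 6.67 × 10⁻³ A.
6.54 × 10⁻⁷ / 6.67 × 10⁻³ = 9.80 × 10⁻⁵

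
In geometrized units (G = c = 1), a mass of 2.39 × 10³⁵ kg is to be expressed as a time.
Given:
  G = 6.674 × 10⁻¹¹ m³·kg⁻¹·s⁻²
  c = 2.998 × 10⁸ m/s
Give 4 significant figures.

Mass → time via G/c³.
2.39 × 10³⁵ kg × (G/c³) = 0.5920 s

0.5920 s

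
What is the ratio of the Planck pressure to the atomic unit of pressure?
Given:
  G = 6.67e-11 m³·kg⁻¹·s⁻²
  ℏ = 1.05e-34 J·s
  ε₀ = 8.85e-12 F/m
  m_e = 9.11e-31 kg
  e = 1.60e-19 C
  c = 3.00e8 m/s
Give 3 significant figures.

1.55e100

Planck pressure: p_P = c⁷/(ℏG²) = 4.68e113 Pa
atomic unit of pressure: P_au = E_h/a₀³ = m_e⁴e¹⁰/((4πε₀)⁵ℏ⁸) = 3.01e13 Pa
ratio = 4.68e113 / 3.01e13 = 1.55e100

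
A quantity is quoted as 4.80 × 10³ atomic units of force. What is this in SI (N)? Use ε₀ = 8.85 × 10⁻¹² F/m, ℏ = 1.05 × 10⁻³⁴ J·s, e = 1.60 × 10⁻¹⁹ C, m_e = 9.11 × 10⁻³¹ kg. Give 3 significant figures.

4.00 × 10⁻⁴ N

One atomic unit of force: F_au = E_h/a₀ = m_e²e⁶/((4πε₀)³ℏ⁴) = 8.33 × 10⁻⁸ N.
4.80 × 10³ × 8.33 × 10⁻⁸ N = 4.00 × 10⁻⁴ N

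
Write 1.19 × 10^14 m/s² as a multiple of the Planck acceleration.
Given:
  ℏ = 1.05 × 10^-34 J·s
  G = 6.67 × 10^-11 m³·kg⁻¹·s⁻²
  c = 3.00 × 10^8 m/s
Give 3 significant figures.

Planck acceleration: a_P = √(c⁷/(ℏG)) = 5.59 × 10^51 m/s².
1.19 × 10^14 / 5.59 × 10^51 = 2.13 × 10^-38

2.13 × 10^-38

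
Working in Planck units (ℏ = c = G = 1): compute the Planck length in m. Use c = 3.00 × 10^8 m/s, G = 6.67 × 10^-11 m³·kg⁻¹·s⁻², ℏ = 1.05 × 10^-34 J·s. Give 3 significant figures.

From ℏ = c = G = 1 the length scale is ℓ_P = √(ℏG/c³).
  = √(2.59 × 10^-70)
  = 1.61 × 10^-35 m

1.61 × 10^-35 m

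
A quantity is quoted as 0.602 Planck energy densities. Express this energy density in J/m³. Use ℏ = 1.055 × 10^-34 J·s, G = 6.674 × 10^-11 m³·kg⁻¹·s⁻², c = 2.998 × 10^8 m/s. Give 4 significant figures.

One Planck energy density: u_P = c⁷/(ℏG²) = 4.632 × 10^113 J/m³.
0.602 × 4.632 × 10^113 J/m³ = 2.789 × 10^113 J/m³

2.789 × 10^113 J/m³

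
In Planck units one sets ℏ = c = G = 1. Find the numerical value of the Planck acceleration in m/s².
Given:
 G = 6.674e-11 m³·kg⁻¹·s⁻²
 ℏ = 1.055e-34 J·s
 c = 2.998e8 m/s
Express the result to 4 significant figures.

a_P = √(c⁷/(ℏG))
  = √(3.092e103)
  = 5.560e51 m/s²

5.560e51 m/s²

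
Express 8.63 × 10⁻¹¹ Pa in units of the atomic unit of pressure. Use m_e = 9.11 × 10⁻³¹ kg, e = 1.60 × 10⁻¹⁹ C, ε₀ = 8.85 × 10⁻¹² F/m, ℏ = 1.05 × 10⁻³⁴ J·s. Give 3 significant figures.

2.86 × 10⁻²⁴

atomic unit of pressure: P_au = E_h/a₀³ = m_e⁴e¹⁰/((4πε₀)⁵ℏ⁸) = 3.01 × 10¹³ Pa.
8.63 × 10⁻¹¹ / 3.01 × 10¹³ = 2.86 × 10⁻²⁴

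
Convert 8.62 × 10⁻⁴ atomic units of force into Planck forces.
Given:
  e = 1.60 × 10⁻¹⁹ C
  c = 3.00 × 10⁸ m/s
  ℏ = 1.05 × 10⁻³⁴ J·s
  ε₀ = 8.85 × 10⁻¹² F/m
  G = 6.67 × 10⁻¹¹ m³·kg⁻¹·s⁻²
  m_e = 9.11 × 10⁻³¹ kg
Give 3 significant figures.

5.91 × 10⁻⁵⁵

atomic unit of force: F_au = E_h/a₀ = m_e²e⁶/((4πε₀)³ℏ⁴) = 8.33 × 10⁻⁸ N
Planck force: F_P = c⁴/G = 1.21 × 10⁴⁴ N
8.62 × 10⁻⁴ × 8.33 × 10⁻⁸ / 1.21 × 10⁴⁴ = 5.91 × 10⁻⁵⁵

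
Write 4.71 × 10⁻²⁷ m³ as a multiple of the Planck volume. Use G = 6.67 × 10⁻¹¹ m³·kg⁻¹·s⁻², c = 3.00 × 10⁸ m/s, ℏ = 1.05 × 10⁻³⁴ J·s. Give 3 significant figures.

1.13 × 10⁷⁸

Planck volume: V_P = (ℏG/c³)^(3/2) = 4.18 × 10⁻¹⁰⁵ m³.
4.71 × 10⁻²⁷ / 4.18 × 10⁻¹⁰⁵ = 1.13 × 10⁷⁸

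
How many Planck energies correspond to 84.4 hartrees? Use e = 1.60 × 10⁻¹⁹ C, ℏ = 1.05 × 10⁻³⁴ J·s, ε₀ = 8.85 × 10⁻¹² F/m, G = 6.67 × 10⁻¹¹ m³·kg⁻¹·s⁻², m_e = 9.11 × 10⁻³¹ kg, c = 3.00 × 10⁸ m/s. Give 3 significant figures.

hartree: E_h = m_e e⁴/(4πε₀ℏ)² = 4.38 × 10⁻¹⁸ J
Planck energy: E_P = √(ℏc⁵/G) = 1.96 × 10⁹ J
84.4 × 4.38 × 10⁻¹⁸ / 1.96 × 10⁹ = 1.89 × 10⁻²⁵

1.89 × 10⁻²⁵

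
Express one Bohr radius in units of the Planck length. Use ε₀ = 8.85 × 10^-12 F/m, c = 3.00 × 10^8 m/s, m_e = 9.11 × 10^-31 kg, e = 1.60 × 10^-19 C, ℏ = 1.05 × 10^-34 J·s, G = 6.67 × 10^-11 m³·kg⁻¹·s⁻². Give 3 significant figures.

3.26 × 10^24

Bohr radius: a₀ = 4πε₀ℏ²/(m_e e²) = 5.26 × 10^-11 m
Planck length: ℓ_P = √(ℏG/c³) = 1.61 × 10^-35 m
ratio = 5.26 × 10^-11 / 1.61 × 10^-35 = 3.26 × 10^24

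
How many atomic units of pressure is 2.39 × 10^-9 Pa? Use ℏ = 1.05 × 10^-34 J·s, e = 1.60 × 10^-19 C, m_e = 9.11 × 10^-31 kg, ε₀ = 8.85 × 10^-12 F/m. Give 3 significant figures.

7.93 × 10^-23

atomic unit of pressure: P_au = E_h/a₀³ = m_e⁴e¹⁰/((4πε₀)⁵ℏ⁸) = 3.01 × 10^13 Pa.
2.39 × 10^-9 / 3.01 × 10^13 = 7.93 × 10^-23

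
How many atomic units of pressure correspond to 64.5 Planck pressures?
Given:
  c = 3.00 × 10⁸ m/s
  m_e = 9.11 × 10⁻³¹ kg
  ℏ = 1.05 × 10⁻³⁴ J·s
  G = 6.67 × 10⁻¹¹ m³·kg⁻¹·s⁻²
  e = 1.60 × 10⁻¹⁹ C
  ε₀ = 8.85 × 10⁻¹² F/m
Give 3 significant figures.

Planck pressure: p_P = c⁷/(ℏG²) = 4.68 × 10¹¹³ Pa
atomic unit of pressure: P_au = E_h/a₀³ = m_e⁴e¹⁰/((4πε₀)⁵ℏ⁸) = 3.01 × 10¹³ Pa
64.5 × 4.68 × 10¹¹³ / 3.01 × 10¹³ = 1.00 × 10¹⁰²

1.00 × 10¹⁰²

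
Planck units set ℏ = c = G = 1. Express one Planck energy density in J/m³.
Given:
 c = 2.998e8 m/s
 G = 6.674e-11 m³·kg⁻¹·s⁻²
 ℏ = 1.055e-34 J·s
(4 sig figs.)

The unique combination of the constants set to 1 with dimensions of energy density is u_P = c⁷/(ℏG²).
  = 2.177e59 / 4.699e-55
  = 4.632e113 J/m³

4.632e113 J/m³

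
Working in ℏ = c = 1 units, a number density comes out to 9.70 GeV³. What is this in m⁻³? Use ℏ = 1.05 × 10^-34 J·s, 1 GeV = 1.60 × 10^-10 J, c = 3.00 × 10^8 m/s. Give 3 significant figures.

Number density is [L]⁻³ = [E]³/(ℏc)³.
1 GeV³ → 1/(ℏc)³ × (1 GeV in J)³ = 1.31 × 10^47 m⁻³.
Result: 9.70 × 1.31 × 10^47 = 1.27 × 10^48 m⁻³.

1.27 × 10^48 m⁻³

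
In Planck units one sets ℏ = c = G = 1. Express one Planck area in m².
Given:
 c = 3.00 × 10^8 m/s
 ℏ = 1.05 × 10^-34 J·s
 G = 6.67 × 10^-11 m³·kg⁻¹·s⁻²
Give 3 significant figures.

A_P = ℏG/c³
  = 7.00 × 10^-45 / 2.70 × 10^25
  = 2.59 × 10^-70 m²

2.59 × 10^-70 m²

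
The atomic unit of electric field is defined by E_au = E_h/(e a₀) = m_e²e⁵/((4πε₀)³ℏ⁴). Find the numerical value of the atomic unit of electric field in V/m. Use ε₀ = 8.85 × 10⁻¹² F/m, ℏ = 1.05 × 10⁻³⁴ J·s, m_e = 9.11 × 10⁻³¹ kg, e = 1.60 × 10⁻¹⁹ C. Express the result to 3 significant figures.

E_au = E_h/(e a₀) = m_e²e⁵/((4πε₀)³ℏ⁴)
E_h = 4.38 × 10⁻¹⁸ J
a₀ = 5.26 × 10⁻¹¹ m
E_h/(e·a₀) = 5.20 × 10¹¹ V/m

5.20 × 10¹¹ V/m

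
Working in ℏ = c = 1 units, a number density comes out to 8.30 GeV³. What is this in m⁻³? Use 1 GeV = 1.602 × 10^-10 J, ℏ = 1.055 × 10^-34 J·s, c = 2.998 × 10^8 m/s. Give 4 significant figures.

Number density is [L]⁻³ = [E]³/(ℏc)³.
1 GeV³ → 1/(ℏc)³ × (1 GeV in J)³ = 1.299 × 10^47 m⁻³.
Result: 8.30 × 1.299 × 10^47 = 1.078 × 10^48 m⁻³.

1.078 × 10^48 m⁻³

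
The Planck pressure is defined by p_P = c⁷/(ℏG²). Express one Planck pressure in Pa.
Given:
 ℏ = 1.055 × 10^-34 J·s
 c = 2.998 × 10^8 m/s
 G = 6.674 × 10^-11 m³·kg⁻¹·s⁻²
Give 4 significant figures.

4.632 × 10^113 Pa

p_P = c⁷/(ℏG²)
  = 2.177 × 10^59 / 4.699 × 10^-55
  = 4.632 × 10^113 Pa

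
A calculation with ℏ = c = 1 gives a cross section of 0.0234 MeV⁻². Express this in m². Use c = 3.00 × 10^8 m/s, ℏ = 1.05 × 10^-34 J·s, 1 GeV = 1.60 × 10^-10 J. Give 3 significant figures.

9.07 × 10^-28 m²

Area is [L]² = [E]⁻²·(ℏc)²; restore (ℏc)².
1 GeV⁻² → (ℏc)² × (1 GeV in J)⁻² = 3.88 × 10^-32 m².
Convert the energy scale: 0.0234 MeV⁻² = 2.34 × 10^4 GeV⁻².
Result: 2.34 × 10^4 × 3.88 × 10^-32 = 9.07 × 10^-28 m².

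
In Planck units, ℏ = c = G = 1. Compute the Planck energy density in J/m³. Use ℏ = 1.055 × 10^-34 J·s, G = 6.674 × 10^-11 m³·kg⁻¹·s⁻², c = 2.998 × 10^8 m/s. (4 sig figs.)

From ℏ = c = G = 1 the energy density scale is u_P = c⁷/(ℏG²).
  = 2.177 × 10^59 / 4.699 × 10^-55
  = 4.632 × 10^113 J/m³

4.632 × 10^113 J/m³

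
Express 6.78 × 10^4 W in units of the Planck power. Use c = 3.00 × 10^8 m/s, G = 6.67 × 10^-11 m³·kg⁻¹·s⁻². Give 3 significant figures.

Planck power: P_P = c⁵/G = 3.64 × 10^52 W.
6.78 × 10^4 / 3.64 × 10^52 = 1.86 × 10^-48

1.86 × 10^-48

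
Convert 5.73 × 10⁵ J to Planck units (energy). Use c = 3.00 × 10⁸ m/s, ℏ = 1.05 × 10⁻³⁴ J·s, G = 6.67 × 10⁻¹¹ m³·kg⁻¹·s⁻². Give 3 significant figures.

Planck energy: E_P = √(ℏc⁵/G) = 1.96 × 10⁹ J.
5.73 × 10⁵ / 1.96 × 10⁹ = 2.93 × 10⁻⁴

2.93 × 10⁻⁴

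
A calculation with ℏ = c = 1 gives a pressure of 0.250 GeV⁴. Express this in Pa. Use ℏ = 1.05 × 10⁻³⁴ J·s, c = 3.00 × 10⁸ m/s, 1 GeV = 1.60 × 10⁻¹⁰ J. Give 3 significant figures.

5.24 × 10³⁶ Pa

Pressure is [E]/[L]³ = [E]⁴/(ℏc)³.
1 GeV⁴ → 1/(ℏc)³ × (1 GeV in J)⁴ = 2.10 × 10³⁷ Pa.
Result: 0.250 × 2.10 × 10³⁷ = 5.24 × 10³⁶ Pa.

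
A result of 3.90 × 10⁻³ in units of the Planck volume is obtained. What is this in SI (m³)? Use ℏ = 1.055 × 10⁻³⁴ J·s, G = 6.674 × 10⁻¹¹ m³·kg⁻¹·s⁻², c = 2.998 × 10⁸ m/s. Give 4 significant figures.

One Planck volume: V_P = (ℏG/c³)^(3/2) = 4.224 × 10⁻¹⁰⁵ m³.
3.90 × 10⁻³ × 4.224 × 10⁻¹⁰⁵ m³ = 1.647 × 10⁻¹⁰⁷ m³

1.647 × 10⁻¹⁰⁷ m³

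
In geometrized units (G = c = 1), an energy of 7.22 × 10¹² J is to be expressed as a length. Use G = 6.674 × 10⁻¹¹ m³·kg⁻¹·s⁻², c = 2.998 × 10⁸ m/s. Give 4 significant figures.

5.965 × 10⁻³² m

Energy → length via G/c⁴.
7.22 × 10¹² J × (G/c⁴) = 5.965 × 10⁻³² m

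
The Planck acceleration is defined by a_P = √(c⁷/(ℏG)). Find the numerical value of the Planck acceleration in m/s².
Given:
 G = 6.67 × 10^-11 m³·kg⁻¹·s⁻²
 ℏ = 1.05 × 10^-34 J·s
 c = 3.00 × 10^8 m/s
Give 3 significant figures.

a_P = √(c⁷/(ℏG))
  = √(3.12 × 10^103)
  = 5.59 × 10^51 m/s²

5.59 × 10^51 m/s²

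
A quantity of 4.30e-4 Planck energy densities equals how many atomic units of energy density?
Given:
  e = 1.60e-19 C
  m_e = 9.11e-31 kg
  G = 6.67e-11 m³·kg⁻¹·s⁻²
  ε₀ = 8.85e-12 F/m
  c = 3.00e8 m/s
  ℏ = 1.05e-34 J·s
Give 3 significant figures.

Planck energy density: u_P = c⁷/(ℏG²) = 4.68e113 J/m³
atomic unit of energy density: u_au = E_h/a₀³ = m_e⁴e¹⁰/((4πε₀)⁵ℏ⁸) = 3.01e13 J/m³
4.30e-4 × 4.68e113 / 3.01e13 = 6.68e96

6.68e96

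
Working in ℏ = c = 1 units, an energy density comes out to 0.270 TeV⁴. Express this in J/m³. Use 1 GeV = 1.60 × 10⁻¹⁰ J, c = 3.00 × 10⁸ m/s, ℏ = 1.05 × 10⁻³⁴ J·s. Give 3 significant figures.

[E]/[L]³ = [E]⁴/(ℏc)³; restore (ℏc)⁻³.
1 GeV⁴ → 1/(ℏc)³ × (1 GeV in J)⁴ = 2.10 × 10³⁷ J/m³.
Convert the energy scale: 0.270 TeV⁴ = 2.70 × 10¹¹ GeV⁴.
Result: 2.70 × 10¹¹ × 2.10 × 10³⁷ = 5.66 × 10⁴⁸ J/m³.

5.66 × 10⁴⁸ J/m³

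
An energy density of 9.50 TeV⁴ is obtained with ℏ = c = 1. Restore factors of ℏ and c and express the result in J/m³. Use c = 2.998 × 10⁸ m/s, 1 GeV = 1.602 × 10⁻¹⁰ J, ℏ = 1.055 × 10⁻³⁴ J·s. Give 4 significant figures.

1.978 × 10⁵⁰ J/m³

[E]/[L]³ = [E]⁴/(ℏc)³; restore (ℏc)⁻³.
1 GeV⁴ → 1/(ℏc)³ × (1 GeV in J)⁴ = 2.082 × 10³⁷ J/m³.
Convert the energy scale: 9.50 TeV⁴ = 9.50 × 10¹² GeV⁴.
Result: 9.50 × 10¹² × 2.082 × 10³⁷ = 1.978 × 10⁵⁰ J/m³.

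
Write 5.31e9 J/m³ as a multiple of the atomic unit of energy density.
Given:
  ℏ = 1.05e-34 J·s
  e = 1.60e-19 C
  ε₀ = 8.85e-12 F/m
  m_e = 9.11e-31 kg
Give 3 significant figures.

atomic unit of energy density: u_au = E_h/a₀³ = m_e⁴e¹⁰/((4πε₀)⁵ℏ⁸) = 3.01e13 J/m³.
5.31e9 / 3.01e13 = 1.76e-4

1.76e-4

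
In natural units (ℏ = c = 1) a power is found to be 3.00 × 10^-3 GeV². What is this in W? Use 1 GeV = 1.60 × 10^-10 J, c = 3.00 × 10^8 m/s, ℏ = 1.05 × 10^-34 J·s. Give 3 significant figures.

7.31 × 10^11 W

Power is [E]/[T] = [E]²/ℏ.
1 GeV² → 1/ℏ × (1 GeV in J)² = 2.44 × 10^14 W.
Result: 3.00 × 10^-3 × 2.44 × 10^14 = 7.31 × 10^11 W.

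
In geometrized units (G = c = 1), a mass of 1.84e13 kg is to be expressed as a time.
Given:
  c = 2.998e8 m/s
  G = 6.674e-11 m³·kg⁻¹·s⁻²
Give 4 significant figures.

Mass → time via G/c³.
1.84e13 kg × (G/c³) = 4.557e-23 s

4.557e-23 s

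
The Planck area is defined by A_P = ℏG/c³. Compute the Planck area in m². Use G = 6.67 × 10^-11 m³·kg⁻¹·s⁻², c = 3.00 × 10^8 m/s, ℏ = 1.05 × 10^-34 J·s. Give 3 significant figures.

A_P = ℏG/c³
  = 7.00 × 10^-45 / 2.70 × 10^25
  = 2.59 × 10^-70 m²

2.59 × 10^-70 m²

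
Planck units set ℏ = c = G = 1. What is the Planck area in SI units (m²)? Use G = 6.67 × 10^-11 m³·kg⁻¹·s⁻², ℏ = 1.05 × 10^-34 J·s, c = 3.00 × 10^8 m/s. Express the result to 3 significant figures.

2.59 × 10^-70 m²

Dimensional analysis gives A_P = ℏG/c³.
  = 7.00 × 10^-45 / 2.70 × 10^25
  = 2.59 × 10^-70 m²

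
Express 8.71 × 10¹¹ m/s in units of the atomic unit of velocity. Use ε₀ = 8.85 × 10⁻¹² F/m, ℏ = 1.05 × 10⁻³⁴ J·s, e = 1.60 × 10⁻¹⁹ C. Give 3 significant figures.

3.97 × 10⁵

atomic unit of velocity: v_au = e²/(4πε₀ℏ) = 2.19 × 10⁶ m/s.
8.71 × 10¹¹ / 2.19 × 10⁶ = 3.97 × 10⁵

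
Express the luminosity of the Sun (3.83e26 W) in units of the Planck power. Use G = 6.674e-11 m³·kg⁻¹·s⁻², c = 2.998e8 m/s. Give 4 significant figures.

Planck power: P_P = c⁵/G = 3.629e52 W.
3.83e26 / 3.629e52 = 1.055e-26

1.055e-26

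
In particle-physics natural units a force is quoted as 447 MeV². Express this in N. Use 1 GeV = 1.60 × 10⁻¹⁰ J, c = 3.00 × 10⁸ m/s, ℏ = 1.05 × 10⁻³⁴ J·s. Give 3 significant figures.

Force is [E]/[L] = [E]²/(ℏc); restore (ℏc)⁻¹.
1 GeV² → 1/(ℏc) × (1 GeV in J)² = 8.13 × 10⁵ N.
Convert the energy scale: 447 MeV² = 4.47 × 10⁻⁴ GeV².
Result: 4.47 × 10⁻⁴ × 8.13 × 10⁵ = 363 N.

363 N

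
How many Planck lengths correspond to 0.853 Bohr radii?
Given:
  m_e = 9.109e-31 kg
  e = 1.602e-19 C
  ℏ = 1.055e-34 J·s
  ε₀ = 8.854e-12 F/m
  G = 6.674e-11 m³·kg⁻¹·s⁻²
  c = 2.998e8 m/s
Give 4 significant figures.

2.795e24

Bohr radius: a₀ = 4πε₀ℏ²/(m_e e²) = 5.297e-11 m
Planck length: ℓ_P = √(ℏG/c³) = 1.616e-35 m
0.853 × 5.297e-11 / 1.616e-35 = 2.795e24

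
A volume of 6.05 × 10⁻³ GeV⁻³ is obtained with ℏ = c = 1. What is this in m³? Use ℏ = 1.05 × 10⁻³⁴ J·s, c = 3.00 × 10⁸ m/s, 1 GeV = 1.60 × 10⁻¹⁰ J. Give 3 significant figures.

Volume is [L]³ = [E]⁻³·(ℏc)³.
1 GeV⁻³ → (ℏc)³ × (1 GeV in J)⁻³ = 7.63 × 10⁻⁴⁸ m³.
Result: 6.05 × 10⁻³ × 7.63 × 10⁻⁴⁸ = 4.62 × 10⁻⁵⁰ m³.

4.62 × 10⁻⁵⁰ m³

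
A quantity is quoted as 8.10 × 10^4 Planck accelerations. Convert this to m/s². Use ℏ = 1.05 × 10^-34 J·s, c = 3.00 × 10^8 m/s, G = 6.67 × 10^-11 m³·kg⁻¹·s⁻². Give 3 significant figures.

One Planck acceleration: a_P = √(c⁷/(ℏG)) = 5.59 × 10^51 m/s².
8.10 × 10^4 × 5.59 × 10^51 m/s² = 4.53 × 10^56 m/s²

4.53 × 10^56 m/s²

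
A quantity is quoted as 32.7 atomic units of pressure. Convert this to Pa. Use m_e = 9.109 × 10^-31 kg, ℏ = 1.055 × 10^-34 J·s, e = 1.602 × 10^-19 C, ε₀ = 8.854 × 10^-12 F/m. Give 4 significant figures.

One atomic unit of pressure: P_au = E_h/a₀³ = m_e⁴e¹⁰/((4πε₀)⁵ℏ⁸) = 2.929 × 10^13 Pa.
32.7 × 2.929 × 10^13 Pa = 9.578 × 10^14 Pa

9.578 × 10^14 Pa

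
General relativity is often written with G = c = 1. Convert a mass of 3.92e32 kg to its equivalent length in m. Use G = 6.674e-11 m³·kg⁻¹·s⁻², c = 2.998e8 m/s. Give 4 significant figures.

2.911e5 m

In G = c = 1 units mass has dimensions of length; the conversion factor is G/c².
3.92e32 kg × (G/c²) = 2.911e5 m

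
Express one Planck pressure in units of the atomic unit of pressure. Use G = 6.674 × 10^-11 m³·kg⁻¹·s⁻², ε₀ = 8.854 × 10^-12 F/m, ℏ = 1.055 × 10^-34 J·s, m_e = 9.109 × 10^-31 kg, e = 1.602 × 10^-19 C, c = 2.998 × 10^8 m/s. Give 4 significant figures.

Planck pressure: p_P = c⁷/(ℏG²) = 4.632 × 10^113 Pa
atomic unit of pressure: P_au = E_h/a₀³ = m_e⁴e¹⁰/((4πε₀)⁵ℏ⁸) = 2.929 × 10^13 Pa
ratio = 4.632 × 10^113 / 2.929 × 10^13 = 1.581 × 10^100

1.581 × 10^100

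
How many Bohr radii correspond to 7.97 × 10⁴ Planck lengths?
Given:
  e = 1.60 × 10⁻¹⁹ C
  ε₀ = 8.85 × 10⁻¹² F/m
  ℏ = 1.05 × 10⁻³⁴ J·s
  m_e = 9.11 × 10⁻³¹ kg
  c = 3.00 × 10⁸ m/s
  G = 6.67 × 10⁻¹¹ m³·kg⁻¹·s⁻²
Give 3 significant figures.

Planck length: ℓ_P = √(ℏG/c³) = 1.61 × 10⁻³⁵ m
Bohr radius: a₀ = 4πε₀ℏ²/(m_e e²) = 5.26 × 10⁻¹¹ m
7.97 × 10⁴ × 1.61 × 10⁻³⁵ / 5.26 × 10⁻¹¹ = 2.44 × 10⁻²⁰

2.44 × 10⁻²⁰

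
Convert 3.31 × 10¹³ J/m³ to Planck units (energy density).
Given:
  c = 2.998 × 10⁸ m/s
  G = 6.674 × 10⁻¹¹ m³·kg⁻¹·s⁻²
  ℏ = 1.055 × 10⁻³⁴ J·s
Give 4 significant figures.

Planck energy density: u_P = c⁷/(ℏG²) = 4.632 × 10¹¹³ J/m³.
3.31 × 10¹³ / 4.632 × 10¹¹³ = 7.145 × 10⁻¹⁰¹

7.145 × 10⁻¹⁰¹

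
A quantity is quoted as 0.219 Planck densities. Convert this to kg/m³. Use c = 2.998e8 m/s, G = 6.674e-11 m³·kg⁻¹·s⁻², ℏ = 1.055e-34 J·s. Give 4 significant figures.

1.129e96 kg/m³

One Planck density: ρ_P = c⁵/(ℏG²) = 5.154e96 kg/m³.
0.219 × 5.154e96 kg/m³ = 1.129e96 kg/m³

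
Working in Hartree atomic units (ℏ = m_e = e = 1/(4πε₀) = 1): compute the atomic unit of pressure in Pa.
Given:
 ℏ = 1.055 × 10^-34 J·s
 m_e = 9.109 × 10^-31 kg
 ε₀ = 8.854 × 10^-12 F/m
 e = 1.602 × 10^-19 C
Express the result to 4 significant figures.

2.929 × 10^13 Pa

Dimensional analysis gives P_au = E_h/a₀³ = m_e⁴e¹⁰/((4πε₀)⁵ℏ⁸).
E_h = 4.354 × 10^-18 J
a₀ = 5.297 × 10^-11 m
E_h/a₀³ = 2.929 × 10^13 Pa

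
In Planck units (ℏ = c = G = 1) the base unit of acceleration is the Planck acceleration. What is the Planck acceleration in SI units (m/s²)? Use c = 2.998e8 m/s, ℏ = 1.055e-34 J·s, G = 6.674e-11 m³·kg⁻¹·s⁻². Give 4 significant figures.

5.560e51 m/s²

a_P = √(c⁷/(ℏG))
  = √(3.092e103)
  = 5.560e51 m/s²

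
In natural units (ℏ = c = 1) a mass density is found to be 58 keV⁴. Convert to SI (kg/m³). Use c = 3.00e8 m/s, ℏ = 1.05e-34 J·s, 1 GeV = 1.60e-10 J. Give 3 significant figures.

0.0135 kg/m³

Mass density is [E]/(c²[L]³) = [E]⁴/(ℏ³c⁵).
1 GeV⁴ → 1/(ℏ³c⁵) × (1 GeV in J)⁴ = 2.33e20 kg/m³.
Convert the energy scale: 58 keV⁴ = 5.80e-23 GeV⁴.
Result: 5.80e-23 × 2.33e20 = 0.0135 kg/m³.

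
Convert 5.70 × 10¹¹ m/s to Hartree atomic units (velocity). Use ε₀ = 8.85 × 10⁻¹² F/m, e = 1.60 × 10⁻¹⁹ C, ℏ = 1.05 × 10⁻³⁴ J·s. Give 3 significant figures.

2.60 × 10⁵

atomic unit of velocity: v_au = e²/(4πε₀ℏ) = 2.19 × 10⁶ m/s.
5.70 × 10¹¹ / 2.19 × 10⁶ = 2.60 × 10⁵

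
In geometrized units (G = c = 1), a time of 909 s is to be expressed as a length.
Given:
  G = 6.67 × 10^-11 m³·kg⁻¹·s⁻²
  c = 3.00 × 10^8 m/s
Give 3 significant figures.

2.73 × 10^11 m

Time → length via c.
909 s × (c) = 2.73 × 10^11 m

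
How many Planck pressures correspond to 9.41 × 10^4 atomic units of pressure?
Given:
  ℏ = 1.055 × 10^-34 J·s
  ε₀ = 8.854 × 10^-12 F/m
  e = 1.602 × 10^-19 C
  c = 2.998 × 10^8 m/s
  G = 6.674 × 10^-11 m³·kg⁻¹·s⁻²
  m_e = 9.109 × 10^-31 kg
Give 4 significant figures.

atomic unit of pressure: P_au = E_h/a₀³ = m_e⁴e¹⁰/((4πε₀)⁵ℏ⁸) = 2.929 × 10^13 Pa
Planck pressure: p_P = c⁷/(ℏG²) = 4.632 × 10^113 Pa
9.41 × 10^4 × 2.929 × 10^13 / 4.632 × 10^113 = 5.950 × 10^-96

5.950 × 10^-96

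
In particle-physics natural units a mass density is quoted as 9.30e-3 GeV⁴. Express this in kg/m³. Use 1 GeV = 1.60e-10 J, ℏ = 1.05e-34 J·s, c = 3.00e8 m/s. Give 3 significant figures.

2.17e18 kg/m³

Mass density is [E]/(c²[L]³) = [E]⁴/(ℏ³c⁵).
1 GeV⁴ → 1/(ℏ³c⁵) × (1 GeV in J)⁴ = 2.33e20 kg/m³.
Result: 9.30e-3 × 2.33e20 = 2.17e18 kg/m³.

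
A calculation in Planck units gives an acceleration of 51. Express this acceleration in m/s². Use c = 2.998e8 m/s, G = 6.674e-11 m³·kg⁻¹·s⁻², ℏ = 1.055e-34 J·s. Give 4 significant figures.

2.836e53 m/s²

One Planck acceleration: a_P = √(c⁷/(ℏG)) = 5.560e51 m/s².
51 × 5.560e51 m/s² = 2.836e53 m/s²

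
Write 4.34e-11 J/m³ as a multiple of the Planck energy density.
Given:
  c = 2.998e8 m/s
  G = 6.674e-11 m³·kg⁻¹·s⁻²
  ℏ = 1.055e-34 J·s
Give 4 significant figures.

9.369e-125

Planck energy density: u_P = c⁷/(ℏG²) = 4.632e113 J/m³.
4.34e-11 / 4.632e113 = 9.369e-125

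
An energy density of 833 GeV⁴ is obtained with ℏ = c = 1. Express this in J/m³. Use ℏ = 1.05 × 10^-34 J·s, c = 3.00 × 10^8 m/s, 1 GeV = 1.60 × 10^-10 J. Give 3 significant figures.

1.75 × 10^40 J/m³

[E]/[L]³ = [E]⁴/(ℏc)³; restore (ℏc)⁻³.
1 GeV⁴ → 1/(ℏc)³ × (1 GeV in J)⁴ = 2.10 × 10^37 J/m³.
Result: 833 × 2.10 × 10^37 = 1.75 × 10^40 J/m³.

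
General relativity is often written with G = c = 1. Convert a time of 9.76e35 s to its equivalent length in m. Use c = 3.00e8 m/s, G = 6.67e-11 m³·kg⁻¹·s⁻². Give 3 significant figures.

2.93e44 m

Time → length via c.
9.76e35 s × (c) = 2.93e44 m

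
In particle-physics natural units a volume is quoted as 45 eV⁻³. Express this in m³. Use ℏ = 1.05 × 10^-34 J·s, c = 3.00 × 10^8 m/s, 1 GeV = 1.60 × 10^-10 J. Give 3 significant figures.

3.43 × 10^-19 m³

Volume is [L]³ = [E]⁻³·(ℏc)³.
1 GeV⁻³ → (ℏc)³ × (1 GeV in J)⁻³ = 7.63 × 10^-48 m³.
Convert the energy scale: 45 eV⁻³ = 4.50 × 10^28 GeV⁻³.
Result: 4.50 × 10^28 × 7.63 × 10^-48 = 3.43 × 10^-19 m³.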